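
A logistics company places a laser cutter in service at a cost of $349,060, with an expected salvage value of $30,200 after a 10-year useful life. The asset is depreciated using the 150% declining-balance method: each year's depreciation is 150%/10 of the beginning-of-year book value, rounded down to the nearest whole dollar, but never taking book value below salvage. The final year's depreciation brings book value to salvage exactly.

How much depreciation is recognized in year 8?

Depreciable base = $349,060 − $30,200 = $318,860.
Year 1: ⌊$349,060 × 150%/10⌋ = $52,359. Book value $296,701.
Year 2: ⌊$296,701 × 150%/10⌋ = $44,505. Book value $252,196.
Year 3: ⌊$252,196 × 150%/10⌋ = $37,829. Book value $214,367.
Year 4: ⌊$214,367 × 150%/10⌋ = $32,155. Book value $182,212.
Year 5: ⌊$182,212 × 150%/10⌋ = $27,331. Book value $154,881.
Year 6: ⌊$154,881 × 150%/10⌋ = $23,232. Book value $131,649.
Year 7: ⌊$131,649 × 150%/10⌋ = $19,747. Book value $111,902.
Year 8: ⌊$111,902 × 150%/10⌋ = $16,785. Book value $95,117.

$16,785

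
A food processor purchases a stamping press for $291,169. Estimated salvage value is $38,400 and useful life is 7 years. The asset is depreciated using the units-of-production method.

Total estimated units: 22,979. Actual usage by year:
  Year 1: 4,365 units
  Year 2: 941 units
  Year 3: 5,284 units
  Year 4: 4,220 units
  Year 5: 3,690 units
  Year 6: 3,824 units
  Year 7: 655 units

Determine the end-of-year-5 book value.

$87,669

Depreciable base = $291,169 − $38,400 = $252,769.
Rate = $252,769 / 22,979 units = $11 per unit.
Year 1: 4,365 × $11 = $48,015. Book value $243,154.
Year 2: 941 × $11 = $10,351. Book value $232,803.
Year 3: 5,284 × $11 = $58,124. Book value $174,679.
Year 4: 4,220 × $11 = $46,420. Book value $128,259.
Year 5: 3,690 × $11 = $40,590. Book value $87,669.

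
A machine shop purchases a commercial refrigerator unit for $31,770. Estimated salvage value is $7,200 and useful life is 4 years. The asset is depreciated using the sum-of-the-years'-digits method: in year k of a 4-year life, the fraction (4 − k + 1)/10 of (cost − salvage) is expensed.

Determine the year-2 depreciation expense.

$7,371

Depreciable base = $31,770 − $7,200 = $24,570.
Sum of the years' digits = 4+3+2+1 = 10.
Year 1: $24,570 × 4/10 = $9,828. Book value $21,942.
Year 2: $24,570 × 3/10 = $7,371. Book value $14,571.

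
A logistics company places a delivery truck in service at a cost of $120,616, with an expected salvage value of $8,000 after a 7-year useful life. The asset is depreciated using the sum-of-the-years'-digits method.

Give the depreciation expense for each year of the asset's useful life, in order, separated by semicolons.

Depreciable base = $120,616 − $8,000 = $112,616.
Sum of the years' digits = 7+6+5+4+3+2+1 = 28.
Year 1: $112,616 × 7/28 = $28,154. Book value $92,462.
Year 2: $112,616 × 6/28 = $24,132. Book value $68,330.
Year 3: $112,616 × 5/28 = $20,110. Book value $48,220.
Year 4: $112,616 × 4/28 = $16,088. Book value $32,132.
Year 5: $112,616 × 3/28 = $12,066. Book value $20,066.
Year 6: $112,616 × 2/28 = $8,044. Book value $12,022.
Year 7: $112,616 × 1/28 = $4,022. Book value $8,000.

$28,154; $24,132; $20,110; $16,088; $12,066; $8,044; $4,022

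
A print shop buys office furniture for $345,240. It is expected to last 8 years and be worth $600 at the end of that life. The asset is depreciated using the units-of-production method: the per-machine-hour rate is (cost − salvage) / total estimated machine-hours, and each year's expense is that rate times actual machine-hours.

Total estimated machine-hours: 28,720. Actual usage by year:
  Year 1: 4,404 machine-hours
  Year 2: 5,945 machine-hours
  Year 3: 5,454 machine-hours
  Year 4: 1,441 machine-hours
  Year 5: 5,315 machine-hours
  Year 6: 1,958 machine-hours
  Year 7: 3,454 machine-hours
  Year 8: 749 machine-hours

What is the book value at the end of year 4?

Depreciable base = $345,240 − $600 = $344,640.
Rate = $344,640 / 28,720 machine-hours = $12 per machine-hour.
Year 1: 4,404 × $12 = $52,848. Book value $292,392.
Year 2: 5,945 × $12 = $71,340. Book value $221,052.
Year 3: 5,454 × $12 = $65,448. Book value $155,604.
Year 4: 1,441 × $12 = $17,292. Book value $138,312.

$138,312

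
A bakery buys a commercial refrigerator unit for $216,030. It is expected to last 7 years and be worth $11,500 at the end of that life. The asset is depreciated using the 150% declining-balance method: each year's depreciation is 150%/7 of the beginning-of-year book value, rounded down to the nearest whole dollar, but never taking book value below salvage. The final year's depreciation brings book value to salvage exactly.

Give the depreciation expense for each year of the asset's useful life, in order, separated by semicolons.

Depreciable base = $216,030 − $11,500 = $204,530.
Year 1: ⌊$216,030 × 150%/7⌋ = $46,292. Book value $169,738.
Year 2: ⌊$169,738 × 150%/7⌋ = $36,372. Book value $133,366.
Year 3: ⌊$133,366 × 150%/7⌋ = $28,578. Book value $104,788.
Year 4: ⌊$104,788 × 150%/7⌋ = $22,454. Book value $82,334.
Year 5: ⌊$82,334 × 150%/7⌋ = $17,643. Book value $64,691.
Year 6: ⌊$64,691 × 150%/7⌋ = $13,862. Book value $50,829.
Year 7 (final): $50,829 − $11,500 = $39,329. Book value $11,500.

$46,292; $36,372; $28,578; $22,454; $17,643; $13,862; $39,329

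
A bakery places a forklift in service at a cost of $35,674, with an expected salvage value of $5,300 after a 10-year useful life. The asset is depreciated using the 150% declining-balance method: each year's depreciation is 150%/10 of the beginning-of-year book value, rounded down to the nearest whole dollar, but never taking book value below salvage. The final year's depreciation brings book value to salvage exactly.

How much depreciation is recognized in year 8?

$1,715

Depreciable base = $35,674 − $5,300 = $30,374.
Year 1: ⌊$35,674 × 150%/10⌋ = $5,351. Book value $30,323.
Year 2: ⌊$30,323 × 150%/10⌋ = $4,548. Book value $25,775.
Year 3: ⌊$25,775 × 150%/10⌋ = $3,866. Book value $21,909.
Year 4: ⌊$21,909 × 150%/10⌋ = $3,286. Book value $18,623.
Year 5: ⌊$18,623 × 150%/10⌋ = $2,793. Book value $15,830.
Year 6: ⌊$15,830 × 150%/10⌋ = $2,374. Book value $13,456.
Year 7: ⌊$13,456 × 150%/10⌋ = $2,018. Book value $11,438.
Year 8: ⌊$11,438 × 150%/10⌋ = $1,715. Book value $9,723.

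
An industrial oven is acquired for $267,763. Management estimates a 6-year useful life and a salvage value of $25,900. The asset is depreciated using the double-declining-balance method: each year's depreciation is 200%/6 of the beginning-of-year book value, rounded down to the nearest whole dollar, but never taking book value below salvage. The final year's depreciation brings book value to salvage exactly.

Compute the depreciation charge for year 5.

$17,630

Depreciable base = $267,763 − $25,900 = $241,863.
Year 1: ⌊$267,763 × 200%/6⌋ = $89,254. Book value $178,509.
Year 2: ⌊$178,509 × 200%/6⌋ = $59,503. Book value $119,006.
Year 3: ⌊$119,006 × 200%/6⌋ = $39,668. Book value $79,338.
Year 4: ⌊$79,338 × 200%/6⌋ = $26,446. Book value $52,892.
Year 5: ⌊$52,892 × 200%/6⌋ = $17,630. Book value $35,262.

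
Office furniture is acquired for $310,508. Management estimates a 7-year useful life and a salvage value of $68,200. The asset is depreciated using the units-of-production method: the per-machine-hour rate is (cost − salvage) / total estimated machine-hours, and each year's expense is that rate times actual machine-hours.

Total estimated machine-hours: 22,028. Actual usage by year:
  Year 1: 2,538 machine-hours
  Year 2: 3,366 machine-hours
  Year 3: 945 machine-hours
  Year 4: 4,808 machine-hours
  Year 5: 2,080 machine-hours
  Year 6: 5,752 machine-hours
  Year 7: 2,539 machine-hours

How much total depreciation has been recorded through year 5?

Depreciable base = $310,508 − $68,200 = $242,308.
Rate = $242,308 / 22,028 machine-hours = $11 per machine-hour.
Year 1: 2,538 × $11 = $27,918. Book value $282,590.
Year 2: 3,366 × $11 = $37,026. Book value $245,564.
Year 3: 945 × $11 = $10,395. Book value $235,169.
Year 4: 4,808 × $11 = $52,888. Book value $182,281.
Year 5: 2,080 × $11 = $22,880. Book value $159,401.
Accumulated through year 5 = $310,508 − $159,401 = $151,107.

$151,107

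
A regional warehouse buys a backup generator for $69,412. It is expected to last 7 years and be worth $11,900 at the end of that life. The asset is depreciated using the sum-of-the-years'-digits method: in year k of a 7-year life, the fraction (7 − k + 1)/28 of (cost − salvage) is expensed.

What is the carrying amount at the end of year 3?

Depreciable base = $69,412 − $11,900 = $57,512.
Sum of the years' digits = 7+6+5+4+3+2+1 = 28.
Year 1: $57,512 × 7/28 = $14,378. Book value $55,034.
Year 2: $57,512 × 6/28 = $12,324. Book value $42,710.
Year 3: $57,512 × 5/28 = $10,270. Book value $32,440.

$32,440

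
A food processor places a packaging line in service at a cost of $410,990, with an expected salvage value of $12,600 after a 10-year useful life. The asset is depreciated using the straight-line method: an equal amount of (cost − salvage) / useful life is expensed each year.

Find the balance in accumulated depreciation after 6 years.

$239,034

Depreciable base = $410,990 − $12,600 = $398,390.
Annual expense = $398,390 / 10 = $39,839.
End of year 1: book value $371,151.
End of year 2: book value $331,312.
End of year 3: book value $291,473.
End of year 4: book value $251,634.
End of year 5: book value $211,795.
End of year 6: book value $171,956.
Accumulated through year 6 = $410,990 − $171,956 = $239,034.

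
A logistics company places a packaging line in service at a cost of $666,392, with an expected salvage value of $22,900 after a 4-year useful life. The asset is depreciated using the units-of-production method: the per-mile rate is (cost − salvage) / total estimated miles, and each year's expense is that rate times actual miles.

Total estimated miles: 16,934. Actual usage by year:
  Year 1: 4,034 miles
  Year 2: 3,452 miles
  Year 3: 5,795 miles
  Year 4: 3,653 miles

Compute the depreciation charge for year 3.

$220,210

Depreciable base = $666,392 − $22,900 = $643,492.
Rate = $643,492 / 16,934 miles = $38 per mile.
Year 1: 4,034 × $38 = $153,292. Book value $513,100.
Year 2: 3,452 × $38 = $131,176. Book value $381,924.
Year 3: 5,795 × $38 = $220,210. Book value $161,714.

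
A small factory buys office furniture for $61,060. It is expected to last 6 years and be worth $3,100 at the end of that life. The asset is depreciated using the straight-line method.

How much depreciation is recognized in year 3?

$9,660

Depreciable base = $61,060 − $3,100 = $57,960.
Annual expense = $57,960 / 6 = $9,660.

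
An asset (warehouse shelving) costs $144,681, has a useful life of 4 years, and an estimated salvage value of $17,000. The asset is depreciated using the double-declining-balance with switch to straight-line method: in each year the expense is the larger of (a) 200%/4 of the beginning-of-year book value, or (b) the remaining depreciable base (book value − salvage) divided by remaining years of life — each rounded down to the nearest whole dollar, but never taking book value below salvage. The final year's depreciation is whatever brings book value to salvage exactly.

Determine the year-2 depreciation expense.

$36,170

Depreciable base = $144,681 − $17,000 = $127,681.
Year 1: DB = ⌊$144,681 × 200%/4⌋ = $72,340; SL = ⌊$127,681/4⌋ = $31,920 → take DB $72,340. Book value $72,341.
Year 2: DB = ⌊$72,341 × 200%/4⌋ = $36,170; SL = ⌊$55,341/3⌋ = $18,447 → take DB $36,170. Book value $36,171.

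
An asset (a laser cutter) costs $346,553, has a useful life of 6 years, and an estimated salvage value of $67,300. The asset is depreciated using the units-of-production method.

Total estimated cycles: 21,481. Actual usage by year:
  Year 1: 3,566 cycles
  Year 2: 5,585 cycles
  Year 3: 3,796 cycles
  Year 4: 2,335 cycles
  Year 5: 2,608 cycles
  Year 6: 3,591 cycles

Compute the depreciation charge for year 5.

Depreciable base = $346,553 − $67,300 = $279,253.
Rate = $279,253 / 21,481 cycles = $13 per cycle.
Year 1: 3,566 × $13 = $46,358. Book value $300,195.
Year 2: 5,585 × $13 = $72,605. Book value $227,590.
Year 3: 3,796 × $13 = $49,348. Book value $178,242.
Year 4: 2,335 × $13 = $30,355. Book value $147,887.
Year 5: 2,608 × $13 = $33,904. Book value $113,983.

$33,904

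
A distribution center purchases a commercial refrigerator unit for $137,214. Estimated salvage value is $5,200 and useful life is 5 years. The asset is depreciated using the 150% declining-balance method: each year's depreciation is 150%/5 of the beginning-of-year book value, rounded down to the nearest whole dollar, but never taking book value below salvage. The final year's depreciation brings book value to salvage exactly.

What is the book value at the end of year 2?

Depreciable base = $137,214 − $5,200 = $132,014.
Year 1: ⌊$137,214 × 150%/5⌋ = $41,164. Book value $96,050.
Year 2: ⌊$96,050 × 150%/5⌋ = $28,815. Book value $67,235.

$67,235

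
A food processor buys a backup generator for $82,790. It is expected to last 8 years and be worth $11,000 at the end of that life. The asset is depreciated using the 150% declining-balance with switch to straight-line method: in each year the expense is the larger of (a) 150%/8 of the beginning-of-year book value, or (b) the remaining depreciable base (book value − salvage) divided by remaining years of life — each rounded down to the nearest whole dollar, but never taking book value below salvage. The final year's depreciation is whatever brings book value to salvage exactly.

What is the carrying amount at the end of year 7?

$17,106

Depreciable base = $82,790 − $11,000 = $71,790.
Year 1: DB = ⌊$82,790 × 150%/8⌋ = $15,523; SL = ⌊$71,790/8⌋ = $8,973 → take DB $15,523. Book value $67,267.
Year 2: DB = ⌊$67,267 × 150%/8⌋ = $12,612; SL = ⌊$56,267/7⌋ = $8,038 → take DB $12,612. Book value $54,655.
Year 3: DB = ⌊$54,655 × 150%/8⌋ = $10,247; SL = ⌊$43,655/6⌋ = $7,275 → take DB $10,247. Book value $44,408.
Year 4: DB = ⌊$44,408 × 150%/8⌋ = $8,326; SL = ⌊$33,408/5⌋ = $6,681 → take DB $8,326. Book value $36,082.
Year 5: DB = ⌊$36,082 × 150%/8⌋ = $6,765; SL = ⌊$25,082/4⌋ = $6,270 → take DB $6,765. Book value $29,317.
Year 6: DB = ⌊$29,317 × 150%/8⌋ = $5,496; SL = ⌊$18,317/3⌋ = $6,105 → take SL $6,105. Book value $23,212.
Year 7: DB = ⌊$23,212 × 150%/8⌋ = $4,352; SL = ⌊$12,212/2⌋ = $6,106 → take SL $6,106. Book value $17,106.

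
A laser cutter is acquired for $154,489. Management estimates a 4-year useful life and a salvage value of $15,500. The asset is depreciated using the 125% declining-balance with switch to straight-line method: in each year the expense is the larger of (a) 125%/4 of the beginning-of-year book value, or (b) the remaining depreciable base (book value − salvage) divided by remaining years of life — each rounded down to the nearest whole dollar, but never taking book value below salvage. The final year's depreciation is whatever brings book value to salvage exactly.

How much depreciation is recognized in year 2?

Depreciable base = $154,489 − $15,500 = $138,989.
Year 1: DB = ⌊$154,489 × 125%/4⌋ = $48,277; SL = ⌊$138,989/4⌋ = $34,747 → take DB $48,277. Book value $106,212.
Year 2: DB = ⌊$106,212 × 125%/4⌋ = $33,191; SL = ⌊$90,712/3⌋ = $30,237 → take DB $33,191. Book value $73,021.

$33,191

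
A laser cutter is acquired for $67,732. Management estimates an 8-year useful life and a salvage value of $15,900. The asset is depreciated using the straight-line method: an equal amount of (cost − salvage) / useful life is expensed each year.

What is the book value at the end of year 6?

$28,858

Depreciable base = $67,732 − $15,900 = $51,832.
Annual expense = $51,832 / 8 = $6,479.
End of year 1: book value $61,253.
End of year 2: book value $54,774.
End of year 3: book value $48,295.
End of year 4: book value $41,816.
End of year 5: book value $35,337.
End of year 6: book value $28,858.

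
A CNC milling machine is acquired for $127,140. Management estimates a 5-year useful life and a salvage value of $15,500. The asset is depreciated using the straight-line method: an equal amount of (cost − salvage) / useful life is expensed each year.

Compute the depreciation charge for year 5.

Depreciable base = $127,140 − $15,500 = $111,640.
Annual expense = $111,640 / 5 = $22,328.

$22,328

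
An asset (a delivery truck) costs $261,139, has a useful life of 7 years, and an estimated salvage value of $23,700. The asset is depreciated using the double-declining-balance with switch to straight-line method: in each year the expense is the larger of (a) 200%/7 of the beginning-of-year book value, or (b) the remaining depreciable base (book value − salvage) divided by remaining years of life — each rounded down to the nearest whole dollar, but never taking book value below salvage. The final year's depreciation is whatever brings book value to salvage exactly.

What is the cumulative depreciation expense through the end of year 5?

$212,583

Depreciable base = $261,139 − $23,700 = $237,439.
Year 1: DB = ⌊$261,139 × 200%/7⌋ = $74,611; SL = ⌊$237,439/7⌋ = $33,919 → take DB $74,611. Book value $186,528.
Year 2: DB = ⌊$186,528 × 200%/7⌋ = $53,293; SL = ⌊$162,828/6⌋ = $27,138 → take DB $53,293. Book value $133,235.
Year 3: DB = ⌊$133,235 × 200%/7⌋ = $38,067; SL = ⌊$109,535/5⌋ = $21,907 → take DB $38,067. Book value $95,168.
Year 4: DB = ⌊$95,168 × 200%/7⌋ = $27,190; SL = ⌊$71,468/4⌋ = $17,867 → take DB $27,190. Book value $67,978.
Year 5: DB = ⌊$67,978 × 200%/7⌋ = $19,422; SL = ⌊$44,278/3⌋ = $14,759 → take DB $19,422. Book value $48,556.
Accumulated through year 5 = $261,139 − $48,556 = $212,583.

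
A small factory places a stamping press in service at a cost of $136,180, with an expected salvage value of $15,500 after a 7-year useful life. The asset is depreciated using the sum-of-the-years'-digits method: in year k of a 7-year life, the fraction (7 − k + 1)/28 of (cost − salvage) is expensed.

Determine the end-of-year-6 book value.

Depreciable base = $136,180 − $15,500 = $120,680.
Sum of the years' digits = 7+6+5+4+3+2+1 = 28.
Year 1: $120,680 × 7/28 = $30,170. Book value $106,010.
Year 2: $120,680 × 6/28 = $25,860. Book value $80,150.
Year 3: $120,680 × 5/28 = $21,550. Book value $58,600.
Year 4: $120,680 × 4/28 = $17,240. Book value $41,360.
Year 5: $120,680 × 3/28 = $12,930. Book value $28,430.
Year 6: $120,680 × 2/28 = $8,620. Book value $19,810.

$19,810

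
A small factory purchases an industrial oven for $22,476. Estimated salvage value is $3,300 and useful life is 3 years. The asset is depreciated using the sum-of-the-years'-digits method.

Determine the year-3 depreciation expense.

$3,196

Depreciable base = $22,476 − $3,300 = $19,176.
Sum of the years' digits = 3+2+1 = 6.
Year 1: $19,176 × 3/6 = $9,588. Book value $12,888.
Year 2: $19,176 × 2/6 = $6,392. Book value $6,496.
Year 3: $19,176 × 1/6 = $3,196. Book value $3,300.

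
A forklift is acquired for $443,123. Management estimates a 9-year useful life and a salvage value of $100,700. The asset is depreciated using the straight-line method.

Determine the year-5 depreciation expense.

$38,047

Depreciable base = $443,123 − $100,700 = $342,423.
Annual expense = $342,423 / 9 = $38,047.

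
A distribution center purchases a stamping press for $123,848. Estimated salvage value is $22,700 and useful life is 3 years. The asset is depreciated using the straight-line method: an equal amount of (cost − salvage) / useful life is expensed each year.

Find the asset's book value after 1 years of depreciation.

$90,132

Depreciable base = $123,848 − $22,700 = $101,148.
Annual expense = $101,148 / 3 = $33,716.
End of year 1: book value $90,132.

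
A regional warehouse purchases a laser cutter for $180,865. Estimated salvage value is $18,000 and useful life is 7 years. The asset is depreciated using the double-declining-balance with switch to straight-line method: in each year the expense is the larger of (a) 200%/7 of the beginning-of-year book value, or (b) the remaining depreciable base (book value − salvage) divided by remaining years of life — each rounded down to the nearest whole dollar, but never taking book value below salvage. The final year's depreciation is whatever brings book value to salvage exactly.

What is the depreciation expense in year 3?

Depreciable base = $180,865 − $18,000 = $162,865.
Year 1: DB = ⌊$180,865 × 200%/7⌋ = $51,675; SL = ⌊$162,865/7⌋ = $23,266 → take DB $51,675. Book value $129,190.
Year 2: DB = ⌊$129,190 × 200%/7⌋ = $36,911; SL = ⌊$111,190/6⌋ = $18,531 → take DB $36,911. Book value $92,279.
Year 3: DB = ⌊$92,279 × 200%/7⌋ = $26,365; SL = ⌊$74,279/5⌋ = $14,855 → take DB $26,365. Book value $65,914.

$26,365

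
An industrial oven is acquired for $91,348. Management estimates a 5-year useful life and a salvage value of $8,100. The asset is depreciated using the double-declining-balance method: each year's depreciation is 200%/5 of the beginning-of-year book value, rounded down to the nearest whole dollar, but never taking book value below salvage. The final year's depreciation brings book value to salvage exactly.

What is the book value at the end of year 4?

Depreciable base = $91,348 − $8,100 = $83,248.
Year 1: ⌊$91,348 × 200%/5⌋ = $36,539. Book value $54,809.
Year 2: ⌊$54,809 × 200%/5⌋ = $21,923. Book value $32,886.
Year 3: ⌊$32,886 × 200%/5⌋ = $13,154. Book value $19,732.
Year 4: ⌊$19,732 × 200%/5⌋ = $7,892. Book value $11,840.

$11,840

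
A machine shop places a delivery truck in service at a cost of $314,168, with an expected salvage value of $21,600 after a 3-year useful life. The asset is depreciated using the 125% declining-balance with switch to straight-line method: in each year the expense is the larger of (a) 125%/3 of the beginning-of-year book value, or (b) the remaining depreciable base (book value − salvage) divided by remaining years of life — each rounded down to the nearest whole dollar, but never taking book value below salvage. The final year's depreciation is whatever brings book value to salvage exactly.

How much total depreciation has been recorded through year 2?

Depreciable base = $314,168 − $21,600 = $292,568.
Year 1: DB = ⌊$314,168 × 125%/3⌋ = $130,903; SL = ⌊$292,568/3⌋ = $97,522 → take DB $130,903. Book value $183,265.
Year 2: DB = ⌊$183,265 × 125%/3⌋ = $76,360; SL = ⌊$161,665/2⌋ = $80,832 → take SL $80,832. Book value $102,433.
Accumulated through year 2 = $314,168 − $102,433 = $211,735.

$211,735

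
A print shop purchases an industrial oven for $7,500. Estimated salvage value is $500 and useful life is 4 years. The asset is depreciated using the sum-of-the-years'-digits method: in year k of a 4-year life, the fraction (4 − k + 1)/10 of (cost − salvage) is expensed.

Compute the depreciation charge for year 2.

Depreciable base = $7,500 − $500 = $7,000.
Sum of the years' digits = 4+3+2+1 = 10.
Year 1: $7,000 × 4/10 = $2,800. Book value $4,700.
Year 2: $7,000 × 3/10 = $2,100. Book value $2,600.

$2,100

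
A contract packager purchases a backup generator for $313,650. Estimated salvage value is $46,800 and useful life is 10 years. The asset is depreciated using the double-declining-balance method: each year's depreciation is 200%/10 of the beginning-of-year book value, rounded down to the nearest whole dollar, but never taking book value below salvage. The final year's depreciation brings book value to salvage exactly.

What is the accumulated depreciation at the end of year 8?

Depreciable base = $313,650 − $46,800 = $266,850.
Year 1: ⌊$313,650 × 200%/10⌋ = $62,730. Book value $250,920.
Year 2: ⌊$250,920 × 200%/10⌋ = $50,184. Book value $200,736.
Year 3: ⌊$200,736 × 200%/10⌋ = $40,147. Book value $160,589.
Year 4: ⌊$160,589 × 200%/10⌋ = $32,117. Book value $128,472.
Year 5: ⌊$128,472 × 200%/10⌋ = $25,694. Book value $102,778.
Year 6: ⌊$102,778 × 200%/10⌋ = $20,555. Book value $82,223.
Year 7: ⌊$82,223 × 200%/10⌋ = $16,444. Book value $65,779.
Year 8: ⌊$65,779 × 200%/10⌋ = $13,155. Book value $52,624.
Accumulated through year 8 = $313,650 − $52,624 = $261,026.

$261,026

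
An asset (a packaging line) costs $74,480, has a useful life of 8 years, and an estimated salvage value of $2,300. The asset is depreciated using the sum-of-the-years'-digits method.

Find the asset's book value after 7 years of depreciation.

Depreciable base = $74,480 − $2,300 = $72,180.
Sum of the years' digits = 8+7+6+5+4+3+2+1 = 36.
Year 1: $72,180 × 8/36 = $16,040. Book value $58,440.
Year 2: $72,180 × 7/36 = $14,035. Book value $44,405.
Year 3: $72,180 × 6/36 = $12,030. Book value $32,375.
Year 4: $72,180 × 5/36 = $10,025. Book value $22,350.
Year 5: $72,180 × 4/36 = $8,020. Book value $14,330.
Year 6: $72,180 × 3/36 = $6,015. Book value $8,315.
Year 7: $72,180 × 2/36 = $4,010. Book value $4,305.

$4,305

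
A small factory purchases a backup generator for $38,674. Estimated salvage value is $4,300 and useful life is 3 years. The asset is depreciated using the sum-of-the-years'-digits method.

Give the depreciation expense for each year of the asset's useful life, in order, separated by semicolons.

Depreciable base = $38,674 − $4,300 = $34,374.
Sum of the years' digits = 3+2+1 = 6.
Year 1: $34,374 × 3/6 = $17,187. Book value $21,487.
Year 2: $34,374 × 2/6 = $11,458. Book value $10,029.
Year 3: $34,374 × 1/6 = $5,729. Book value $4,300.

$17,187; $11,458; $5,729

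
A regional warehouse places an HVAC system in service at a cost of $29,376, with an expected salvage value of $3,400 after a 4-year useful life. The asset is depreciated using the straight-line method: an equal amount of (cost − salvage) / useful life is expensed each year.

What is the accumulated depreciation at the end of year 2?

$12,988

Depreciable base = $29,376 − $3,400 = $25,976.
Annual expense = $25,976 / 4 = $6,494.
End of year 1: book value $22,882.
End of year 2: book value $16,388.
Accumulated through year 2 = $29,376 − $16,388 = $12,988.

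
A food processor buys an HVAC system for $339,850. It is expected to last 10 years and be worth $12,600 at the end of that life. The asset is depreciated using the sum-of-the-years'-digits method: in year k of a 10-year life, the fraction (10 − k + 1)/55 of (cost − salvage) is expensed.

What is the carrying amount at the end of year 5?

$101,850

Depreciable base = $339,850 − $12,600 = $327,250.
Sum of the years' digits = 10+9+8+7+6+5+4+3+2+1 = 55.
Year 1: $327,250 × 10/55 = $59,500. Book value $280,350.
Year 2: $327,250 × 9/55 = $53,550. Book value $226,800.
Year 3: $327,250 × 8/55 = $47,600. Book value $179,200.
Year 4: $327,250 × 7/55 = $41,650. Book value $137,550.
Year 5: $327,250 × 6/55 = $35,700. Book value $101,850.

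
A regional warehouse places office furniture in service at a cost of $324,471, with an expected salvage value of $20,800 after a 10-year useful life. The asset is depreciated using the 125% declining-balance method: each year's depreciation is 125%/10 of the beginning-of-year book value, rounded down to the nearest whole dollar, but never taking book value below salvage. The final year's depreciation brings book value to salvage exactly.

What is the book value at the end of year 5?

$166,425

Depreciable base = $324,471 − $20,800 = $303,671.
Year 1: ⌊$324,471 × 125%/10⌋ = $40,558. Book value $283,913.
Year 2: ⌊$283,913 × 125%/10⌋ = $35,489. Book value $248,424.
Year 3: ⌊$248,424 × 125%/10⌋ = $31,053. Book value $217,371.
Year 4: ⌊$217,371 × 125%/10⌋ = $27,171. Book value $190,200.
Year 5: ⌊$190,200 × 125%/10⌋ = $23,775. Book value $166,425.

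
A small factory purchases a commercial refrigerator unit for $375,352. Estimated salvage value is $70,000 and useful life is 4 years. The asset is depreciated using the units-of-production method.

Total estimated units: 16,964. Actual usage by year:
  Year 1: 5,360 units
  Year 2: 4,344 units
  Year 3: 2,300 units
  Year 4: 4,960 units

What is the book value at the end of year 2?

$200,680

Depreciable base = $375,352 − $70,000 = $305,352.
Rate = $305,352 / 16,964 units = $18 per unit.
Year 1: 5,360 × $18 = $96,480. Book value $278,872.
Year 2: 4,344 × $18 = $78,192. Book value $200,680.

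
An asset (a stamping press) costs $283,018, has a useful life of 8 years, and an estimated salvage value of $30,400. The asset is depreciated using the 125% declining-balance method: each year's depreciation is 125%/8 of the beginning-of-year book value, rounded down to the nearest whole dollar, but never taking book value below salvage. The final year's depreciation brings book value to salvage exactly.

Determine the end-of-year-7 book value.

$86,163

Depreciable base = $283,018 − $30,400 = $252,618.
Year 1: ⌊$283,018 × 125%/8⌋ = $44,221. Book value $238,797.
Year 2: ⌊$238,797 × 125%/8⌋ = $37,312. Book value $201,485.
Year 3: ⌊$201,485 × 125%/8⌋ = $31,482. Book value $170,003.
Year 4: ⌊$170,003 × 125%/8⌋ = $26,562. Book value $143,441.
Year 5: ⌊$143,441 × 125%/8⌋ = $22,412. Book value $121,029.
Year 6: ⌊$121,029 × 125%/8⌋ = $18,910. Book value $102,119.
Year 7: ⌊$102,119 × 125%/8⌋ = $15,956. Book value $86,163.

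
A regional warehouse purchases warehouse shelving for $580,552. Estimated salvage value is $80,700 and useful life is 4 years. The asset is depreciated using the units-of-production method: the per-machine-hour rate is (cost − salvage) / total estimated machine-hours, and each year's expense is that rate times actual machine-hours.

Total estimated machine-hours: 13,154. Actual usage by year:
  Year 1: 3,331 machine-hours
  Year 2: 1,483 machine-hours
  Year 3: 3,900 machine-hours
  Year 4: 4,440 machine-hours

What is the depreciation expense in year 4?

$168,720

Depreciable base = $580,552 − $80,700 = $499,852.
Rate = $499,852 / 13,154 machine-hours = $38 per machine-hour.
Year 1: 3,331 × $38 = $126,578. Book value $453,974.
Year 2: 1,483 × $38 = $56,354. Book value $397,620.
Year 3: 3,900 × $38 = $148,200. Book value $249,420.
Year 4: 4,440 × $38 = $168,720. Book value $80,700.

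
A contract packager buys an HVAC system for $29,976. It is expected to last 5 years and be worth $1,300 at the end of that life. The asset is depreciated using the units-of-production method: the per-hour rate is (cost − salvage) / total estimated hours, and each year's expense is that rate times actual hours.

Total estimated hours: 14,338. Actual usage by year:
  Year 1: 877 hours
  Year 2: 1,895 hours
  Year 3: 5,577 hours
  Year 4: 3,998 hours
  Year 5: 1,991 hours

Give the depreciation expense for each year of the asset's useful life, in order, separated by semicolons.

$1,754; $3,790; $11,154; $7,996; $3,982

Depreciable base = $29,976 − $1,300 = $28,676.
Rate = $28,676 / 14,338 hours = $2 per hour.
Year 1: 877 × $2 = $1,754. Book value $28,222.
Year 2: 1,895 × $2 = $3,790. Book value $24,432.
Year 3: 5,577 × $2 = $11,154. Book value $13,278.
Year 4: 3,998 × $2 = $7,996. Book value $5,282.
Year 5: 1,991 × $2 = $3,982. Book value $1,300.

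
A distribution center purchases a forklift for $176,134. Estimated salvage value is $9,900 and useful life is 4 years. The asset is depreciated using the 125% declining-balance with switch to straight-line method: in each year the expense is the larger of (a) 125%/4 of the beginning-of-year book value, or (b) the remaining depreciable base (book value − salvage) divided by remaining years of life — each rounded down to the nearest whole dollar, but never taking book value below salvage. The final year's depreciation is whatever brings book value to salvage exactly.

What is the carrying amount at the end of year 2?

$83,252

Depreciable base = $176,134 − $9,900 = $166,234.
Year 1: DB = ⌊$176,134 × 125%/4⌋ = $55,041; SL = ⌊$166,234/4⌋ = $41,558 → take DB $55,041. Book value $121,093.
Year 2: DB = ⌊$121,093 × 125%/4⌋ = $37,841; SL = ⌊$111,193/3⌋ = $37,064 → take DB $37,841. Book value $83,252.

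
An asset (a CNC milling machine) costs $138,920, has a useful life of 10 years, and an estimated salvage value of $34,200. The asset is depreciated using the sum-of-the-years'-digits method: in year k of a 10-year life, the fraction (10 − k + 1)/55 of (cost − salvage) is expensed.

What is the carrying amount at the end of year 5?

Depreciable base = $138,920 − $34,200 = $104,720.
Sum of the years' digits = 10+9+8+7+6+5+4+3+2+1 = 55.
Year 1: $104,720 × 10/55 = $19,040. Book value $119,880.
Year 2: $104,720 × 9/55 = $17,136. Book value $102,744.
Year 3: $104,720 × 8/55 = $15,232. Book value $87,512.
Year 4: $104,720 × 7/55 = $13,328. Book value $74,184.
Year 5: $104,720 × 6/55 = $11,424. Book value $62,760.

$62,760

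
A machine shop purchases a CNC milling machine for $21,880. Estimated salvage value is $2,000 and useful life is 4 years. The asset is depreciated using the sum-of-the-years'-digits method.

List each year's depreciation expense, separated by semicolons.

Depreciable base = $21,880 − $2,000 = $19,880.
Sum of the years' digits = 4+3+2+1 = 10.
Year 1: $19,880 × 4/10 = $7,952. Book value $13,928.
Year 2: $19,880 × 3/10 = $5,964. Book value $7,964.
Year 3: $19,880 × 2/10 = $3,976. Book value $3,988.
Year 4: $19,880 × 1/10 = $1,988. Book value $2,000.

$7,952; $5,964; $3,976; $1,988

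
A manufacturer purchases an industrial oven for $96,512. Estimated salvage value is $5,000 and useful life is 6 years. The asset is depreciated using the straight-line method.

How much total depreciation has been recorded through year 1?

$15,252

Depreciable base = $96,512 − $5,000 = $91,512.
Annual expense = $91,512 / 6 = $15,252.
End of year 1: book value $81,260.
Accumulated through year 1 = $96,512 − $81,260 = $15,252.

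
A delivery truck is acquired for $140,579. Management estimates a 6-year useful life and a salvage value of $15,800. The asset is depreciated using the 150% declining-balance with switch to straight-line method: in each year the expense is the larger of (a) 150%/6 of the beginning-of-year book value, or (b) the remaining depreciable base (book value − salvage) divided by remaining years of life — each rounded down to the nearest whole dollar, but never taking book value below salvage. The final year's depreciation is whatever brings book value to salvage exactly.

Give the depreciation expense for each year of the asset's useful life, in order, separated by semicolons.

Depreciable base = $140,579 − $15,800 = $124,779.
Year 1: DB = ⌊$140,579 × 150%/6⌋ = $35,144; SL = ⌊$124,779/6⌋ = $20,796 → take DB $35,144. Book value $105,435.
Year 2: DB = ⌊$105,435 × 150%/6⌋ = $26,358; SL = ⌊$89,635/5⌋ = $17,927 → take DB $26,358. Book value $79,077.
Year 3: DB = ⌊$79,077 × 150%/6⌋ = $19,769; SL = ⌊$63,277/4⌋ = $15,819 → take DB $19,769. Book value $59,308.
Year 4: DB = ⌊$59,308 × 150%/6⌋ = $14,827; SL = ⌊$43,508/3⌋ = $14,502 → take DB $14,827. Book value $44,481.
Year 5: DB = ⌊$44,481 × 150%/6⌋ = $11,120; SL = ⌊$28,681/2⌋ = $14,340 → take SL $14,340. Book value $30,141.
Year 6 (final): $30,141 − $15,800 = $14,341. Book value $15,800.

$35,144; $26,358; $19,769; $14,827; $14,340; $14,341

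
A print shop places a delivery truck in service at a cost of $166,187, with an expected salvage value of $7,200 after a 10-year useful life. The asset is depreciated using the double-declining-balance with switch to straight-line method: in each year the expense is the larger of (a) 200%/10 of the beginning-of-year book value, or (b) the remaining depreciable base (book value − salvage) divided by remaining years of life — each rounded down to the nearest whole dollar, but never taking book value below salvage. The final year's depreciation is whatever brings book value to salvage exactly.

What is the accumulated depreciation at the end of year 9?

$149,895

Depreciable base = $166,187 − $7,200 = $158,987.
Year 1: DB = ⌊$166,187 × 200%/10⌋ = $33,237; SL = ⌊$158,987/10⌋ = $15,898 → take DB $33,237. Book value $132,950.
Year 2: DB = ⌊$132,950 × 200%/10⌋ = $26,590; SL = ⌊$125,750/9⌋ = $13,972 → take DB $26,590. Book value $106,360.
Year 3: DB = ⌊$106,360 × 200%/10⌋ = $21,272; SL = ⌊$99,160/8⌋ = $12,395 → take DB $21,272. Book value $85,088.
Year 4: DB = ⌊$85,088 × 200%/10⌋ = $17,017; SL = ⌊$77,888/7⌋ = $11,126 → take DB $17,017. Book value $68,071.
Year 5: DB = ⌊$68,071 × 200%/10⌋ = $13,614; SL = ⌊$60,871/6⌋ = $10,145 → take DB $13,614. Book value $54,457.
Year 6: DB = ⌊$54,457 × 200%/10⌋ = $10,891; SL = ⌊$47,257/5⌋ = $9,451 → take DB $10,891. Book value $43,566.
Year 7: DB = ⌊$43,566 × 200%/10⌋ = $8,713; SL = ⌊$36,366/4⌋ = $9,091 → take SL $9,091. Book value $34,475.
Year 8: DB = ⌊$34,475 × 200%/10⌋ = $6,895; SL = ⌊$27,275/3⌋ = $9,091 → take SL $9,091. Book value $25,384.
Year 9: DB = ⌊$25,384 × 200%/10⌋ = $5,076; SL = ⌊$18,184/2⌋ = $9,092 → take SL $9,092. Book value $16,292.
Accumulated through year 9 = $166,187 − $16,292 = $149,895.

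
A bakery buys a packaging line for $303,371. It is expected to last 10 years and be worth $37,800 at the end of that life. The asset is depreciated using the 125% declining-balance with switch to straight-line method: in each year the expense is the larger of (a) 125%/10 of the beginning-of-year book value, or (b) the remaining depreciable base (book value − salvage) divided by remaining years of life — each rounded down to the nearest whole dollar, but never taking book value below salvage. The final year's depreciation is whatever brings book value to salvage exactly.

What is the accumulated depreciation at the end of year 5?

$148,877

Depreciable base = $303,371 − $37,800 = $265,571.
Year 1: DB = ⌊$303,371 × 125%/10⌋ = $37,921; SL = ⌊$265,571/10⌋ = $26,557 → take DB $37,921. Book value $265,450.
Year 2: DB = ⌊$265,450 × 125%/10⌋ = $33,181; SL = ⌊$227,650/9⌋ = $25,294 → take DB $33,181. Book value $232,269.
Year 3: DB = ⌊$232,269 × 125%/10⌋ = $29,033; SL = ⌊$194,469/8⌋ = $24,308 → take DB $29,033. Book value $203,236.
Year 4: DB = ⌊$203,236 × 125%/10⌋ = $25,404; SL = ⌊$165,436/7⌋ = $23,633 → take DB $25,404. Book value $177,832.
Year 5: DB = ⌊$177,832 × 125%/10⌋ = $22,229; SL = ⌊$140,032/6⌋ = $23,338 → take SL $23,338. Book value $154,494.
Accumulated through year 5 = $303,371 − $154,494 = $148,877.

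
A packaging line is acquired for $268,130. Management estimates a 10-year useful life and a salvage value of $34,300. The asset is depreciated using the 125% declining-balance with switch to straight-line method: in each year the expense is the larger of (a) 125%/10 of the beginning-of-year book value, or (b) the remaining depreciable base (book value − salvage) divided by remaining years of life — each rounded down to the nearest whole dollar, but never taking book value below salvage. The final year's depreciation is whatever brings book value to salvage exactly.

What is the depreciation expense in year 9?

$20,479

Depreciable base = $268,130 − $34,300 = $233,830.
Year 1: DB = ⌊$268,130 × 125%/10⌋ = $33,516; SL = ⌊$233,830/10⌋ = $23,383 → take DB $33,516. Book value $234,614.
Year 2: DB = ⌊$234,614 × 125%/10⌋ = $29,326; SL = ⌊$200,314/9⌋ = $22,257 → take DB $29,326. Book value $205,288.
Year 3: DB = ⌊$205,288 × 125%/10⌋ = $25,661; SL = ⌊$170,988/8⌋ = $21,373 → take DB $25,661. Book value $179,627.
Year 4: DB = ⌊$179,627 × 125%/10⌋ = $22,453; SL = ⌊$145,327/7⌋ = $20,761 → take DB $22,453. Book value $157,174.
Year 5: DB = ⌊$157,174 × 125%/10⌋ = $19,646; SL = ⌊$122,874/6⌋ = $20,479 → take SL $20,479. Book value $136,695.
Year 6: DB = ⌊$136,695 × 125%/10⌋ = $17,086; SL = ⌊$102,395/5⌋ = $20,479 → take SL $20,479. Book value $116,216.
Year 7: DB = ⌊$116,216 × 125%/10⌋ = $14,527; SL = ⌊$81,916/4⌋ = $20,479 → take SL $20,479. Book value $95,737.
Year 8: DB = ⌊$95,737 × 125%/10⌋ = $11,967; SL = ⌊$61,437/3⌋ = $20,479 → take SL $20,479. Book value $75,258.
Year 9: DB = ⌊$75,258 × 125%/10⌋ = $9,407; SL = ⌊$40,958/2⌋ = $20,479 → take SL $20,479. Book value $54,779.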